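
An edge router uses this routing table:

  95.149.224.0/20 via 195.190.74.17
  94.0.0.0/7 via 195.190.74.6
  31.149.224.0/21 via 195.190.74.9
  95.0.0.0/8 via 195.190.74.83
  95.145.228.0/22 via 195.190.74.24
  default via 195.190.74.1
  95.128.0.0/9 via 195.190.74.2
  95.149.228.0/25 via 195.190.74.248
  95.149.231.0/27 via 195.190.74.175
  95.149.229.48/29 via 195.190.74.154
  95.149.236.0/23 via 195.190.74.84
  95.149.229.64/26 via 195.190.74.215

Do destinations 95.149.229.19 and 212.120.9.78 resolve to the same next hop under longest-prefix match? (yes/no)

no

95.149.229.19: longest match 95.149.224.0/20 -> 195.190.74.17
212.120.9.78: longest match 0.0.0.0/0 -> 195.190.74.1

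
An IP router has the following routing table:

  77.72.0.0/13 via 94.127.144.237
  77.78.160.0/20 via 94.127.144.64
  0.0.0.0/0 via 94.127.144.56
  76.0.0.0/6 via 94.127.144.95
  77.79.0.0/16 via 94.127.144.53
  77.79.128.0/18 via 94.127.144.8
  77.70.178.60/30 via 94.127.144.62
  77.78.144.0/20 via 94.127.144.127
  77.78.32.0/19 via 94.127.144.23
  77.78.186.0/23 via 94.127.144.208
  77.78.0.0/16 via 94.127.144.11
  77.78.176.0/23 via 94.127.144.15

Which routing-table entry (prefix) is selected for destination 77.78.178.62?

Entries matching 77.78.178.62:
  0.0.0.0/0 (default, matches everything)
  76.0.0.0/6 (76.0.0.0 - 79.255.255.255)
  77.72.0.0/13 (77.72.0.0 - 77.79.255.255)
  77.78.0.0/16 (77.78.0.0 - 77.78.255.255)
Most specific is 77.78.0.0/16.

77.78.0.0/16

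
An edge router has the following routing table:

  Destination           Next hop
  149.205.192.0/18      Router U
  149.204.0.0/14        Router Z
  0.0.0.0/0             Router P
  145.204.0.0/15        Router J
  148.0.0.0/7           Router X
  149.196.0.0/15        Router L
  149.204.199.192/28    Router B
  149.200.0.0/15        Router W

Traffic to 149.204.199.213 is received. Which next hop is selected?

Routes whose prefix contains 149.204.199.213:
  0.0.0.0/0 (default, matches everything) -> Router P
  148.0.0.0/7 (148.0.0.0 - 149.255.255.255) -> Router X
  149.204.0.0/14 (149.204.0.0 - 149.207.255.255) -> Router Z
More-specific entries that do NOT match:
  149.204.199.192/28 (149.204.199.192 - 149.204.199.207) does not contain 149.204.199.213
  149.205.192.0/18 (149.205.192.0 - 149.205.255.255) does not contain 149.204.199.213
  145.204.0.0/15 (145.204.0.0 - 145.205.255.255) does not contain 149.204.199.213
  149.196.0.0/15 (149.196.0.0 - 149.197.255.255) does not contain 149.204.199.213
  149.200.0.0/15 (149.200.0.0 - 149.201.255.255) does not contain 149.204.199.213
Longest matching prefix is /14 -> next hop Router Z.

Router Z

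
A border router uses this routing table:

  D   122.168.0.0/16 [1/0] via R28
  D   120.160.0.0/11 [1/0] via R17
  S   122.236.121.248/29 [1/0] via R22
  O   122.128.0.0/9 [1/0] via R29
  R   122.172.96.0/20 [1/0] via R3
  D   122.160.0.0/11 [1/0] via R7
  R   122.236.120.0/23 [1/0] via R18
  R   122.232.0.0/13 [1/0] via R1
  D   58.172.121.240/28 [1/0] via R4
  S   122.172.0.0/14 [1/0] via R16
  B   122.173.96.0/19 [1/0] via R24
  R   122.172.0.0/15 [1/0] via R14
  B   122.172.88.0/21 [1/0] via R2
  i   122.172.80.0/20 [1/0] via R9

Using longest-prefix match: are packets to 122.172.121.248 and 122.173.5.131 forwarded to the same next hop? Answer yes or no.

122.172.121.248: longest match 122.172.0.0/15 -> R14
122.173.5.131: longest match 122.172.0.0/15 -> R14

yes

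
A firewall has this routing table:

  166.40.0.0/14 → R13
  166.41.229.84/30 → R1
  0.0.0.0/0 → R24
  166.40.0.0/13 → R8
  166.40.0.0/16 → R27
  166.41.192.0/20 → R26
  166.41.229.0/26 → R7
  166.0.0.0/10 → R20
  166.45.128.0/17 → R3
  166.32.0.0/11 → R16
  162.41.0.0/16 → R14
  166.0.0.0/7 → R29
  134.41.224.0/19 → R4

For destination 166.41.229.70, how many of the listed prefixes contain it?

Prefixes containing 166.41.229.70:
  0.0.0.0/0 (default, matches everything)
  166.0.0.0/7 (166.0.0.0 - 167.255.255.255)
  166.0.0.0/10 (166.0.0.0 - 166.63.255.255)
  166.32.0.0/11 (166.32.0.0 - 166.63.255.255)
  166.40.0.0/13 (166.40.0.0 - 166.47.255.255)
  166.40.0.0/14 (166.40.0.0 - 166.43.255.255)
Total matching entries: 6.

6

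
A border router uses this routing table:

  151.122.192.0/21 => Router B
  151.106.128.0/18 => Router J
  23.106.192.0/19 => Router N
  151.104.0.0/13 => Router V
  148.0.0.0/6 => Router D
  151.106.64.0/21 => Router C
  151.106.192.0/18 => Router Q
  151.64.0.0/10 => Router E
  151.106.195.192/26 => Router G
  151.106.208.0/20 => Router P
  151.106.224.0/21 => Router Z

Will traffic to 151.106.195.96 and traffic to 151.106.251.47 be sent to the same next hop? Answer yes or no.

yes

151.106.195.96: longest match 151.106.192.0/18 -> Router Q
151.106.251.47: longest match 151.106.192.0/18 -> Router Q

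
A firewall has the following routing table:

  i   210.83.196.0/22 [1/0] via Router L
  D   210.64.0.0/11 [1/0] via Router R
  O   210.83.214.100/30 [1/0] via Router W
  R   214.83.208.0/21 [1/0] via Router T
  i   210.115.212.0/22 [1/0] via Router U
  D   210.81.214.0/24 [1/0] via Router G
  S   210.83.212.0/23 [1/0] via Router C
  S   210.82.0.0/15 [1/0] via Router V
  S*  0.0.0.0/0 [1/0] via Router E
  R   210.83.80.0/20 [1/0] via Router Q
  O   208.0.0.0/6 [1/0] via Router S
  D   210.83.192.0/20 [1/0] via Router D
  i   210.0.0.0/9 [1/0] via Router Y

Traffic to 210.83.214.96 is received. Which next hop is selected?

Routes whose prefix contains 210.83.214.96:
  0.0.0.0/0 (default, matches everything) -> Router E
  208.0.0.0/6 (208.0.0.0 - 211.255.255.255) -> Router S
  210.0.0.0/9 (210.0.0.0 - 210.127.255.255) -> Router Y
  210.64.0.0/11 (210.64.0.0 - 210.95.255.255) -> Router R
  210.82.0.0/15 (210.82.0.0 - 210.83.255.255) -> Router V
More-specific entries that do NOT match:
  210.83.214.100/30 (210.83.214.100 - 210.83.214.103) does not contain 210.83.214.96
  210.81.214.0/24 (210.81.214.0 - 210.81.214.255) does not contain 210.83.214.96
  210.83.212.0/23 (210.83.212.0 - 210.83.213.255) does not contain 210.83.214.96
  210.83.196.0/22 (210.83.196.0 - 210.83.199.255) does not contain 210.83.214.96
  210.115.212.0/22 (210.115.212.0 - 210.115.215.255) does not contain 210.83.214.96
  214.83.208.0/21 (214.83.208.0 - 214.83.215.255) does not contain 210.83.214.96
  210.83.80.0/20 (210.83.80.0 - 210.83.95.255) does not contain 210.83.214.96
  210.83.192.0/20 (210.83.192.0 - 210.83.207.255) does not contain 210.83.214.96
Longest matching prefix is /15 -> next hop Router V.

Router V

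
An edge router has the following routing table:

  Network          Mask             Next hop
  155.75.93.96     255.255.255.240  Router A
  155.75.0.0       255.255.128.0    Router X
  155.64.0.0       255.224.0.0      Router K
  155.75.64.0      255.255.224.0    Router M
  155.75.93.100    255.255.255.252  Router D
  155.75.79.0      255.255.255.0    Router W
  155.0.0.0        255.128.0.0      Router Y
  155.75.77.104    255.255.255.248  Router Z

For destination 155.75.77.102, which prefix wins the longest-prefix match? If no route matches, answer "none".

Entries matching 155.75.77.102:
  155.0.0.0/9 (155.0.0.0 - 155.127.255.255)
  155.64.0.0/11 (155.64.0.0 - 155.95.255.255)
  155.75.0.0/17 (155.75.0.0 - 155.75.127.255)
  155.75.64.0/19 (155.75.64.0 - 155.75.95.255)
Most specific is 155.75.64.0/19.

155.75.64.0/19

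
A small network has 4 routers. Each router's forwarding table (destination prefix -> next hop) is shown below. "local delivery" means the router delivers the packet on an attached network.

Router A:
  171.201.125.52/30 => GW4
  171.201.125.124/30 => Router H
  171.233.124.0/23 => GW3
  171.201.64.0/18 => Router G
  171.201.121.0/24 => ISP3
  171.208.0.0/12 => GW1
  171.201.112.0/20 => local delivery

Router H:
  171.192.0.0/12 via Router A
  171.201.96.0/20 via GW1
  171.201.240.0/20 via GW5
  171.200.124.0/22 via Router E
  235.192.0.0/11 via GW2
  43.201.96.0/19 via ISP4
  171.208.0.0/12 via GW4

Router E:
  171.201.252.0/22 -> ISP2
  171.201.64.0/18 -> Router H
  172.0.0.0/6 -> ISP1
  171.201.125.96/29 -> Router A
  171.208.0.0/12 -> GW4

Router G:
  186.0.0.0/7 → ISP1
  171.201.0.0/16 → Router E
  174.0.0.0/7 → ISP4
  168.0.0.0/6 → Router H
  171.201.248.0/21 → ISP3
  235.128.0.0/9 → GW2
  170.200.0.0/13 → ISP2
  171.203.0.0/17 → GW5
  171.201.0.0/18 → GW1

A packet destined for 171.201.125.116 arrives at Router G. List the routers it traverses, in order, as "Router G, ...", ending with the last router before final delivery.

At Router G: longest match for 171.201.125.116 is 171.201.0.0/16 -> Router E
At Router E: longest match for 171.201.125.116 is 171.201.64.0/18 -> Router H
At Router H: longest match for 171.201.125.116 is 171.192.0.0/12 -> Router A
At Router A: longest match for 171.201.125.116 is 171.201.112.0/20 -> local delivery

Router G, Router E, Router H, Router A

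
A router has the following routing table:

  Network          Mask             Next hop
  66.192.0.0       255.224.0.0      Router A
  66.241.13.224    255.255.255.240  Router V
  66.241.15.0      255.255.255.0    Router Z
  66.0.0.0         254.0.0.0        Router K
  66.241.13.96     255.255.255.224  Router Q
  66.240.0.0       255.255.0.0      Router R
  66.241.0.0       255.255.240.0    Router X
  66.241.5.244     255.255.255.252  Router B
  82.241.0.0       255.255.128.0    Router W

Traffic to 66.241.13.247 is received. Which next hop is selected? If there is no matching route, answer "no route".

Router X

Routes whose prefix contains 66.241.13.247:
  66.0.0.0/7 (66.0.0.0 - 67.255.255.255) -> Router K
  66.241.0.0/20 (66.241.0.0 - 66.241.15.255) -> Router X
More-specific entries that do NOT match:
  66.241.5.244/30 (66.241.5.244 - 66.241.5.247) does not contain 66.241.13.247
  66.241.13.224/28 (66.241.13.224 - 66.241.13.239) does not contain 66.241.13.247
  66.241.13.96/27 (66.241.13.96 - 66.241.13.127) does not contain 66.241.13.247
  66.241.15.0/24 (66.241.15.0 - 66.241.15.255) does not contain 66.241.13.247
Longest matching prefix is /20 -> next hop Router X.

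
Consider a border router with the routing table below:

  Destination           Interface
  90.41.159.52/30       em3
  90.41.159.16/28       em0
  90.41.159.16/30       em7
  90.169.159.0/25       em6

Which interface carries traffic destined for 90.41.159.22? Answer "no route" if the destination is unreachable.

em0

Routes whose prefix contains 90.41.159.22:
  90.41.159.16/28 (90.41.159.16 - 90.41.159.31) -> em0
More-specific entries that do NOT match:
  90.41.159.52/30 (90.41.159.52 - 90.41.159.55) does not contain 90.41.159.22
  90.41.159.16/30 (90.41.159.16 - 90.41.159.19) does not contain 90.41.159.22
Longest matching prefix is /28 -> interface em0.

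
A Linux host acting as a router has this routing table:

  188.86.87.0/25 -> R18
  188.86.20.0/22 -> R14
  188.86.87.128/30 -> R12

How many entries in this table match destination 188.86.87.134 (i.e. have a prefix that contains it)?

No listed prefix contains 188.86.87.134.
Total matching entries: 0.

0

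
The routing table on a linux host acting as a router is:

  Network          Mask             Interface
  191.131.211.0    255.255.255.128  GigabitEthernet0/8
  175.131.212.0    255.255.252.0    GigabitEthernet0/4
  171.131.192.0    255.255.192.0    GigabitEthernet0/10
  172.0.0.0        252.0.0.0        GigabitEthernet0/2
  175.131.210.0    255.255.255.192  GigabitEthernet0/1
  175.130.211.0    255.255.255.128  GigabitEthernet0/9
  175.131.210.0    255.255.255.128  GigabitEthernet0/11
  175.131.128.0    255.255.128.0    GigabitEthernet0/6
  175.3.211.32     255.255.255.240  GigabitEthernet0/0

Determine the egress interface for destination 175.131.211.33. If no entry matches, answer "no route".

Routes whose prefix contains 175.131.211.33:
  172.0.0.0/6 (172.0.0.0 - 175.255.255.255) -> GigabitEthernet0/2
  175.131.128.0/17 (175.131.128.0 - 175.131.255.255) -> GigabitEthernet0/6
More-specific entries that do NOT match:
  175.3.211.32/28 (175.3.211.32 - 175.3.211.47) does not contain 175.131.211.33
  175.131.210.0/26 (175.131.210.0 - 175.131.210.63) does not contain 175.131.211.33
  191.131.211.0/25 (191.131.211.0 - 191.131.211.127) does not contain 175.131.211.33
  175.130.211.0/25 (175.130.211.0 - 175.130.211.127) does not contain 175.131.211.33
  175.131.210.0/25 (175.131.210.0 - 175.131.210.127) does not contain 175.131.211.33
  175.131.212.0/22 (175.131.212.0 - 175.131.215.255) does not contain 175.131.211.33
  171.131.192.0/18 (171.131.192.0 - 171.131.255.255) does not contain 175.131.211.33
Longest matching prefix is /17 -> interface GigabitEthernet0/6.

GigabitEthernet0/6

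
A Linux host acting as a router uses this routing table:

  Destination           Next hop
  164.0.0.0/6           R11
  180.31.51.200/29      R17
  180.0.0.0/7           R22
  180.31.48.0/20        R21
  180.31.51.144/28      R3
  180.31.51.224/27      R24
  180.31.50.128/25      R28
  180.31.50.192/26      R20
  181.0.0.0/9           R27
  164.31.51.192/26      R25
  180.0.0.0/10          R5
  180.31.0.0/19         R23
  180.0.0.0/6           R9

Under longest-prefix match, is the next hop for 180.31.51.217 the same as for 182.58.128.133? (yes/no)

180.31.51.217: longest match 180.31.48.0/20 -> R21
182.58.128.133: longest match 180.0.0.0/6 -> R9

no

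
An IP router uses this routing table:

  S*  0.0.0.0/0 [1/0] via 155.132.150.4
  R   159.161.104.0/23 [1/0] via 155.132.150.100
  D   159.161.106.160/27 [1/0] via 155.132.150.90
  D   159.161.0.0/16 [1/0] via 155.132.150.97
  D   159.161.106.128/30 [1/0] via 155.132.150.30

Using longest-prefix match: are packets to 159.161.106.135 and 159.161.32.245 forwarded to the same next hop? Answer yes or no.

yes

159.161.106.135: longest match 159.161.0.0/16 -> 155.132.150.97
159.161.32.245: longest match 159.161.0.0/16 -> 155.132.150.97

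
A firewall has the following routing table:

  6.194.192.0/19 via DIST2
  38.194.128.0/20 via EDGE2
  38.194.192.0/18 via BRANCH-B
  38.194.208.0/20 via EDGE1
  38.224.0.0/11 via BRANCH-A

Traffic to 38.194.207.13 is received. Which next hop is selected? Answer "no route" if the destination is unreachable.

BRANCH-B

Routes whose prefix contains 38.194.207.13:
  38.194.192.0/18 (38.194.192.0 - 38.194.255.255) -> BRANCH-B
More-specific entries that do NOT match:
  38.194.128.0/20 (38.194.128.0 - 38.194.143.255) does not contain 38.194.207.13
  38.194.208.0/20 (38.194.208.0 - 38.194.223.255) does not contain 38.194.207.13
  6.194.192.0/19 (6.194.192.0 - 6.194.223.255) does not contain 38.194.207.13
Longest matching prefix is /18 -> next hop BRANCH-B.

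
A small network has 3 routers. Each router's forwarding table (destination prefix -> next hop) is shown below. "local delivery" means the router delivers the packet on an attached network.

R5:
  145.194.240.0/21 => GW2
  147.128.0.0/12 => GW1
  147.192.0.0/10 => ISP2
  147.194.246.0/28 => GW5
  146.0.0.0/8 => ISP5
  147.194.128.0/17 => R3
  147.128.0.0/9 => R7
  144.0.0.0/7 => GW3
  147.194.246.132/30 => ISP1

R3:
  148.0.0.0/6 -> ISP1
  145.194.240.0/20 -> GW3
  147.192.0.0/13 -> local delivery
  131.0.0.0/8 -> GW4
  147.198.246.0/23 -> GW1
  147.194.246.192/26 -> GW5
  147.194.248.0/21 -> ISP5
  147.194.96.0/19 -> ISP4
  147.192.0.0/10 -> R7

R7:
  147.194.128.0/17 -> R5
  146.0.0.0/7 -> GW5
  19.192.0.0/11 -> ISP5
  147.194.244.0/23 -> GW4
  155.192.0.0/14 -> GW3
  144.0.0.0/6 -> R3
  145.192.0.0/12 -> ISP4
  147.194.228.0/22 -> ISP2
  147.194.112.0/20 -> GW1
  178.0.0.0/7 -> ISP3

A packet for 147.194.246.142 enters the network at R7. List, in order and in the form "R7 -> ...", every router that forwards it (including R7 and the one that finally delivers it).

R7 -> R5 -> R3

At R7: longest match for 147.194.246.142 is 147.194.128.0/17 -> R5
At R5: longest match for 147.194.246.142 is 147.194.128.0/17 -> R3
At R3: longest match for 147.194.246.142 is 147.192.0.0/13 -> local delivery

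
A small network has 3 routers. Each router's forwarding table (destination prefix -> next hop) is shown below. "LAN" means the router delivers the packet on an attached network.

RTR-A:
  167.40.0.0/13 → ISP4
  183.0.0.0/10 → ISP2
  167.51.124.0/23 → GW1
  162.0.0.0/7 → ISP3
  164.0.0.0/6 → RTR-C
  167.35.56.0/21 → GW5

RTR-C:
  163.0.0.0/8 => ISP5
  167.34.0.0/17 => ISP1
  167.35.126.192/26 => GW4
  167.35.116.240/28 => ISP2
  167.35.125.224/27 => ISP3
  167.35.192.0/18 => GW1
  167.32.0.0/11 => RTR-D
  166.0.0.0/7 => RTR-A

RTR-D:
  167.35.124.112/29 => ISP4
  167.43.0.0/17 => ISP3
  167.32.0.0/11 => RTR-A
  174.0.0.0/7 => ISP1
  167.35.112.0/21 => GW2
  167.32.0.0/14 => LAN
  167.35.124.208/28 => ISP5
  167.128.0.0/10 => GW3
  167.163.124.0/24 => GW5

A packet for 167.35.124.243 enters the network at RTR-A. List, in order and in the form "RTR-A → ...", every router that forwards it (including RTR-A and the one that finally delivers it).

RTR-A → RTR-C → RTR-D

At RTR-A: longest match for 167.35.124.243 is 164.0.0.0/6 -> RTR-C
At RTR-C: longest match for 167.35.124.243 is 167.32.0.0/11 -> RTR-D
At RTR-D: longest match for 167.35.124.243 is 167.32.0.0/14 -> LAN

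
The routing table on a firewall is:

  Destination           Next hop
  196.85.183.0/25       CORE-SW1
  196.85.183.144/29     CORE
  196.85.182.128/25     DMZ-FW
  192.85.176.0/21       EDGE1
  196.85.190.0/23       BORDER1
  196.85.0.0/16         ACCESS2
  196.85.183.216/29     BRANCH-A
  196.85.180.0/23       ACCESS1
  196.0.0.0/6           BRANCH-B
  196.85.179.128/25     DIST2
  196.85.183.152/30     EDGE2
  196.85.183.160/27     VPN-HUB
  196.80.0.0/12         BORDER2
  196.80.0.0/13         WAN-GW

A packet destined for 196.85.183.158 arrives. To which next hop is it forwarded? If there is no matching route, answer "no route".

ACCESS2

Routes whose prefix contains 196.85.183.158:
  196.0.0.0/6 (196.0.0.0 - 199.255.255.255) -> BRANCH-B
  196.80.0.0/12 (196.80.0.0 - 196.95.255.255) -> BORDER2
  196.80.0.0/13 (196.80.0.0 - 196.87.255.255) -> WAN-GW
  196.85.0.0/16 (196.85.0.0 - 196.85.255.255) -> ACCESS2
More-specific entries that do NOT match:
  196.85.183.152/30 (196.85.183.152 - 196.85.183.155) does not contain 196.85.183.158
  196.85.183.144/29 (196.85.183.144 - 196.85.183.151) does not contain 196.85.183.158
  196.85.183.216/29 (196.85.183.216 - 196.85.183.223) does not contain 196.85.183.158
  196.85.183.160/27 (196.85.183.160 - 196.85.183.191) does not contain 196.85.183.158
  196.85.183.0/25 (196.85.183.0 - 196.85.183.127) does not contain 196.85.183.158
  196.85.182.128/25 (196.85.182.128 - 196.85.182.255) does not contain 196.85.183.158
  196.85.179.128/25 (196.85.179.128 - 196.85.179.255) does not contain 196.85.183.158
  196.85.190.0/23 (196.85.190.0 - 196.85.191.255) does not contain 196.85.183.158
  196.85.180.0/23 (196.85.180.0 - 196.85.181.255) does not contain 196.85.183.158
  192.85.176.0/21 (192.85.176.0 - 192.85.183.255) does not contain 196.85.183.158
Longest matching prefix is /16 -> next hop ACCESS2.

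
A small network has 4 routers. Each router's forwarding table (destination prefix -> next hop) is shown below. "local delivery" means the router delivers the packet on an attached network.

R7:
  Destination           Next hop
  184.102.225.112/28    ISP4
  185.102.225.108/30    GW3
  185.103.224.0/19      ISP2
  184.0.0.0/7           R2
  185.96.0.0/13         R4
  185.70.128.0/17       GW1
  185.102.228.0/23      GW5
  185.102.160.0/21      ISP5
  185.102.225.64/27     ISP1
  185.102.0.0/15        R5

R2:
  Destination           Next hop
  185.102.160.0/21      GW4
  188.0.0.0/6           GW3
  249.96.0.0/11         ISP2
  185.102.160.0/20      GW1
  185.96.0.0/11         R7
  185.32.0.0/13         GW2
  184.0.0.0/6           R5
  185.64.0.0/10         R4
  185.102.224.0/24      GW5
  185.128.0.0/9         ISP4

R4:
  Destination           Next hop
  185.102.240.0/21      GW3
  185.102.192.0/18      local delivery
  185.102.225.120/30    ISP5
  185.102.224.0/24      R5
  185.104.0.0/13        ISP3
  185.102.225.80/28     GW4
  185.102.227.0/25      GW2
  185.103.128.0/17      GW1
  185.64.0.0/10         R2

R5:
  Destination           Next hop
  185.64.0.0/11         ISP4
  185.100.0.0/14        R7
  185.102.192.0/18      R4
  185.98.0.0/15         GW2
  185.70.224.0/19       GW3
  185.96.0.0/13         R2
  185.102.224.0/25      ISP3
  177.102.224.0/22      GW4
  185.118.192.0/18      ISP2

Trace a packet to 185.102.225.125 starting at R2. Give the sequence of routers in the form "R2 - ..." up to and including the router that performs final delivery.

At R2: longest match for 185.102.225.125 is 185.96.0.0/11 -> R7
At R7: longest match for 185.102.225.125 is 185.102.0.0/15 -> R5
At R5: longest match for 185.102.225.125 is 185.102.192.0/18 -> R4
At R4: longest match for 185.102.225.125 is 185.102.192.0/18 -> local delivery

R2 - R7 - R5 - R4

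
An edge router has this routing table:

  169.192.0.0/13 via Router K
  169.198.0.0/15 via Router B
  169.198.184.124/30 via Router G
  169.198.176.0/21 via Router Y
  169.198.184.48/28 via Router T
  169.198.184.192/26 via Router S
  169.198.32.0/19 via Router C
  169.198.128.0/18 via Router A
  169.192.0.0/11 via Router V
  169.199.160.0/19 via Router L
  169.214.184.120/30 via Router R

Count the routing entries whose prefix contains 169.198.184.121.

4

Prefixes containing 169.198.184.121:
  169.192.0.0/11 (169.192.0.0 - 169.223.255.255)
  169.192.0.0/13 (169.192.0.0 - 169.199.255.255)
  169.198.0.0/15 (169.198.0.0 - 169.199.255.255)
  169.198.128.0/18 (169.198.128.0 - 169.198.191.255)
Total matching entries: 4.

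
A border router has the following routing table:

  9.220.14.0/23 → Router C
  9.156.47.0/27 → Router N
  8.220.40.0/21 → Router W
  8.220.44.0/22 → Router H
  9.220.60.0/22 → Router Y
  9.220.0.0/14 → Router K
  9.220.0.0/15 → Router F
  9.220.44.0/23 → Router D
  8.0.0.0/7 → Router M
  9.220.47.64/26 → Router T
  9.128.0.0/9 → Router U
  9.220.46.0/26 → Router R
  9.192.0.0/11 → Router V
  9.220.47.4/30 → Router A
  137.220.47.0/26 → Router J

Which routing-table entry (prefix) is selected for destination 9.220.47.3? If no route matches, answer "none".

Entries matching 9.220.47.3:
  8.0.0.0/7 (8.0.0.0 - 9.255.255.255)
  9.128.0.0/9 (9.128.0.0 - 9.255.255.255)
  9.192.0.0/11 (9.192.0.0 - 9.223.255.255)
  9.220.0.0/14 (9.220.0.0 - 9.223.255.255)
  9.220.0.0/15 (9.220.0.0 - 9.221.255.255)
Most specific is 9.220.0.0/15.

9.220.0.0/15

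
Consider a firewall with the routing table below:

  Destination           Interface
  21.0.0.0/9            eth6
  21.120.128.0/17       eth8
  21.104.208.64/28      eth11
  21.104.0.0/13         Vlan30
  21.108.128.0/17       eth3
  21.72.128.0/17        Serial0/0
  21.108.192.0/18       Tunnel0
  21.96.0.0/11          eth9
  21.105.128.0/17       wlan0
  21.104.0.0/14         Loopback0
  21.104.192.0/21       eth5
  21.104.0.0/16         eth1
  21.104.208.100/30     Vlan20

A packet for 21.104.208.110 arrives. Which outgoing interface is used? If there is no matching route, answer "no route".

Routes whose prefix contains 21.104.208.110:
  21.0.0.0/9 (21.0.0.0 - 21.127.255.255) -> eth6
  21.96.0.0/11 (21.96.0.0 - 21.127.255.255) -> eth9
  21.104.0.0/13 (21.104.0.0 - 21.111.255.255) -> Vlan30
  21.104.0.0/14 (21.104.0.0 - 21.107.255.255) -> Loopback0
  21.104.0.0/16 (21.104.0.0 - 21.104.255.255) -> eth1
More-specific entries that do NOT match:
  21.104.208.100/30 (21.104.208.100 - 21.104.208.103) does not contain 21.104.208.110
  21.104.208.64/28 (21.104.208.64 - 21.104.208.79) does not contain 21.104.208.110
  21.104.192.0/21 (21.104.192.0 - 21.104.199.255) does not contain 21.104.208.110
  21.108.192.0/18 (21.108.192.0 - 21.108.255.255) does not contain 21.104.208.110
  21.120.128.0/17 (21.120.128.0 - 21.120.255.255) does not contain 21.104.208.110
  21.108.128.0/17 (21.108.128.0 - 21.108.255.255) does not contain 21.104.208.110
  21.72.128.0/17 (21.72.128.0 - 21.72.255.255) does not contain 21.104.208.110
  21.105.128.0/17 (21.105.128.0 - 21.105.255.255) does not contain 21.104.208.110
Longest matching prefix is /16 -> interface eth1.

eth1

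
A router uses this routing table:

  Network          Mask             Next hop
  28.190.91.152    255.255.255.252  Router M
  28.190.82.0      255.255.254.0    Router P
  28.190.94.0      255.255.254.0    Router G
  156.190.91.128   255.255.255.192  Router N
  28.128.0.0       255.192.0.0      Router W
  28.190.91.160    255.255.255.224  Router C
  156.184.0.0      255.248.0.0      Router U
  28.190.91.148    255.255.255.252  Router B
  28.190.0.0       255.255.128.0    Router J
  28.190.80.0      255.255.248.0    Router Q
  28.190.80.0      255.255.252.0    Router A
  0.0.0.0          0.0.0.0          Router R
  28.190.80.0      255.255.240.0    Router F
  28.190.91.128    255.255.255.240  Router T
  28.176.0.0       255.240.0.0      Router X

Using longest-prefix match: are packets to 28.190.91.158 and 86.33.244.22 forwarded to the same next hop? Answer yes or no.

28.190.91.158: longest match 28.190.80.0/20 -> Router F
86.33.244.22: longest match 0.0.0.0/0 -> Router R

no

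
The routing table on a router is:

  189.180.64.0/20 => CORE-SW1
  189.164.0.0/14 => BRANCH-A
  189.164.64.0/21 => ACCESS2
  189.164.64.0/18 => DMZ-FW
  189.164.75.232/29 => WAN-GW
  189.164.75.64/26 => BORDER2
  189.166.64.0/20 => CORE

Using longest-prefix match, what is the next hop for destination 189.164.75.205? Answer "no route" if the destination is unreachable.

Routes whose prefix contains 189.164.75.205:
  189.164.0.0/14 (189.164.0.0 - 189.167.255.255) -> BRANCH-A
  189.164.64.0/18 (189.164.64.0 - 189.164.127.255) -> DMZ-FW
More-specific entries that do NOT match:
  189.164.75.232/29 (189.164.75.232 - 189.164.75.239) does not contain 189.164.75.205
  189.164.75.64/26 (189.164.75.64 - 189.164.75.127) does not contain 189.164.75.205
  189.164.64.0/21 (189.164.64.0 - 189.164.71.255) does not contain 189.164.75.205
  189.180.64.0/20 (189.180.64.0 - 189.180.79.255) does not contain 189.164.75.205
  189.166.64.0/20 (189.166.64.0 - 189.166.79.255) does not contain 189.164.75.205
Longest matching prefix is /18 -> next hop DMZ-FW.

DMZ-FW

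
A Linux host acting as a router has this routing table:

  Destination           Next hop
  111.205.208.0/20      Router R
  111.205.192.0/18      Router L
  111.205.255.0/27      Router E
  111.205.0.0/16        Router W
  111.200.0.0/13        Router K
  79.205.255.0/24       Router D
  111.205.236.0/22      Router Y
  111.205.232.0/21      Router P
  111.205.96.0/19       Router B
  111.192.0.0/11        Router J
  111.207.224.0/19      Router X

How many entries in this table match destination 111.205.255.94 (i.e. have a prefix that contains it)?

4

Prefixes containing 111.205.255.94:
  111.192.0.0/11 (111.192.0.0 - 111.223.255.255)
  111.200.0.0/13 (111.200.0.0 - 111.207.255.255)
  111.205.0.0/16 (111.205.0.0 - 111.205.255.255)
  111.205.192.0/18 (111.205.192.0 - 111.205.255.255)
Total matching entries: 4.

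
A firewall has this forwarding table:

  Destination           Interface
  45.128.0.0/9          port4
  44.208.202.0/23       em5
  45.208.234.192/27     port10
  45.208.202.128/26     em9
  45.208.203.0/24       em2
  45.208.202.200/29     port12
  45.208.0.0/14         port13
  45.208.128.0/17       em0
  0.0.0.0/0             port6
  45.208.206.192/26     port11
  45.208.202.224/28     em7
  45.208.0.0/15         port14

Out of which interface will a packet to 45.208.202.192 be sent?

em0

Routes whose prefix contains 45.208.202.192:
  0.0.0.0/0 (default, matches everything) -> port6
  45.128.0.0/9 (45.128.0.0 - 45.255.255.255) -> port4
  45.208.0.0/14 (45.208.0.0 - 45.211.255.255) -> port13
  45.208.0.0/15 (45.208.0.0 - 45.209.255.255) -> port14
  45.208.128.0/17 (45.208.128.0 - 45.208.255.255) -> em0
More-specific entries that do NOT match:
  45.208.202.200/29 (45.208.202.200 - 45.208.202.207) does not contain 45.208.202.192
  45.208.202.224/28 (45.208.202.224 - 45.208.202.239) does not contain 45.208.202.192
  45.208.234.192/27 (45.208.234.192 - 45.208.234.223) does not contain 45.208.202.192
  45.208.202.128/26 (45.208.202.128 - 45.208.202.191) does not contain 45.208.202.192
  45.208.206.192/26 (45.208.206.192 - 45.208.206.255) does not contain 45.208.202.192
  45.208.203.0/24 (45.208.203.0 - 45.208.203.255) does not contain 45.208.202.192
  44.208.202.0/23 (44.208.202.0 - 44.208.203.255) does not contain 45.208.202.192
Longest matching prefix is /17 -> interface em0.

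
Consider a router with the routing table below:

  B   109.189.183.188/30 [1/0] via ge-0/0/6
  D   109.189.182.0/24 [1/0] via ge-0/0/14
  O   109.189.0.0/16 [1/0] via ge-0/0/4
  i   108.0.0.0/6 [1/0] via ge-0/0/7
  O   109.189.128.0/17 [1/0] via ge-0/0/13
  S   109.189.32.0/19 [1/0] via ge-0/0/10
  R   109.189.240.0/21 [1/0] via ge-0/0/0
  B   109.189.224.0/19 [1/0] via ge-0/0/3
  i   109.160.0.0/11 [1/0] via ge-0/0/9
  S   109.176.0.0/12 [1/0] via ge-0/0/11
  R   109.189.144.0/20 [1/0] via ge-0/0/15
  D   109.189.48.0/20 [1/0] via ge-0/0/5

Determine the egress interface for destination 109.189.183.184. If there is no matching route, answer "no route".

Routes whose prefix contains 109.189.183.184:
  108.0.0.0/6 (108.0.0.0 - 111.255.255.255) -> ge-0/0/7
  109.160.0.0/11 (109.160.0.0 - 109.191.255.255) -> ge-0/0/9
  109.176.0.0/12 (109.176.0.0 - 109.191.255.255) -> ge-0/0/11
  109.189.0.0/16 (109.189.0.0 - 109.189.255.255) -> ge-0/0/4
  109.189.128.0/17 (109.189.128.0 - 109.189.255.255) -> ge-0/0/13
More-specific entries that do NOT match:
  109.189.183.188/30 (109.189.183.188 - 109.189.183.191) does not contain 109.189.183.184
  109.189.182.0/24 (109.189.182.0 - 109.189.182.255) does not contain 109.189.183.184
  109.189.240.0/21 (109.189.240.0 - 109.189.247.255) does not contain 109.189.183.184
  109.189.144.0/20 (109.189.144.0 - 109.189.159.255) does not contain 109.189.183.184
  109.189.48.0/20 (109.189.48.0 - 109.189.63.255) does not contain 109.189.183.184
  109.189.32.0/19 (109.189.32.0 - 109.189.63.255) does not contain 109.189.183.184
  109.189.224.0/19 (109.189.224.0 - 109.189.255.255) does not contain 109.189.183.184
Longest matching prefix is /17 -> interface ge-0/0/13.

ge-0/0/13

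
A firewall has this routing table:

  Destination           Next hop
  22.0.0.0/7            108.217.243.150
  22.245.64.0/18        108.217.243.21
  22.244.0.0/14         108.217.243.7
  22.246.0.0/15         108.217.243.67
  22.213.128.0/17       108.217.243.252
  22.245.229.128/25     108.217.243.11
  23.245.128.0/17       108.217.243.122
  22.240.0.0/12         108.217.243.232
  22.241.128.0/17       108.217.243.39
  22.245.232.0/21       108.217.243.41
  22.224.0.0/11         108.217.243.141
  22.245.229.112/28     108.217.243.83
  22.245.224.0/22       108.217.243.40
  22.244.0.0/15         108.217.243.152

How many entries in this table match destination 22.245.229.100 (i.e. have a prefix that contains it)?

Prefixes containing 22.245.229.100:
  22.0.0.0/7 (22.0.0.0 - 23.255.255.255)
  22.224.0.0/11 (22.224.0.0 - 22.255.255.255)
  22.240.0.0/12 (22.240.0.0 - 22.255.255.255)
  22.244.0.0/14 (22.244.0.0 - 22.247.255.255)
  22.244.0.0/15 (22.244.0.0 - 22.245.255.255)
Total matching entries: 5.

5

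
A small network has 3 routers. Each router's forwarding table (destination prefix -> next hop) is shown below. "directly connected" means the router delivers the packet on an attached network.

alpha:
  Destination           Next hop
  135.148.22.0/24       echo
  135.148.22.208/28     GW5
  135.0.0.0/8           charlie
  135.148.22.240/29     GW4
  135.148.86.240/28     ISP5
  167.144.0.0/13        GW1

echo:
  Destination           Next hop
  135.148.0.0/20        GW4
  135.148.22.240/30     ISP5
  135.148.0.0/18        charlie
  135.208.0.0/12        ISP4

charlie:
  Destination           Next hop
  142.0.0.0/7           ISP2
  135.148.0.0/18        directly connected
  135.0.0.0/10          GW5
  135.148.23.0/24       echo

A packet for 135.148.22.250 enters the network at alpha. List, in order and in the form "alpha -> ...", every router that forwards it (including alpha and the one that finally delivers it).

alpha -> echo -> charlie

At alpha: longest match for 135.148.22.250 is 135.148.22.0/24 -> echo
At echo: longest match for 135.148.22.250 is 135.148.0.0/18 -> charlie
At charlie: longest match for 135.148.22.250 is 135.148.0.0/18 -> directly connected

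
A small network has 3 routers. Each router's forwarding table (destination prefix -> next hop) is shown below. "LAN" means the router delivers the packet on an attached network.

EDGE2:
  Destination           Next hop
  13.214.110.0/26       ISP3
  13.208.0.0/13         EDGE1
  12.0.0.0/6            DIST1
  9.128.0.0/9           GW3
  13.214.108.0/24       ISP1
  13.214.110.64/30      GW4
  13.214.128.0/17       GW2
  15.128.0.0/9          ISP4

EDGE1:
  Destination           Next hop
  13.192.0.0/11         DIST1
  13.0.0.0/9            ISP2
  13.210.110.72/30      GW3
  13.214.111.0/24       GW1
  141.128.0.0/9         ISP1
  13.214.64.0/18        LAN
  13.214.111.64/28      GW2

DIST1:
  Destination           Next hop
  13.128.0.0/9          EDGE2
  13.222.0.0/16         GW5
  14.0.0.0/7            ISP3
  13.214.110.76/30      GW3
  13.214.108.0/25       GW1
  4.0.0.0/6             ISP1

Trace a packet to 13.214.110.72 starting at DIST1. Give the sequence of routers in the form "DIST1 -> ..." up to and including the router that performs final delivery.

At DIST1: longest match for 13.214.110.72 is 13.128.0.0/9 -> EDGE2
At EDGE2: longest match for 13.214.110.72 is 13.208.0.0/13 -> EDGE1
At EDGE1: longest match for 13.214.110.72 is 13.214.64.0/18 -> LAN

DIST1 -> EDGE2 -> EDGE1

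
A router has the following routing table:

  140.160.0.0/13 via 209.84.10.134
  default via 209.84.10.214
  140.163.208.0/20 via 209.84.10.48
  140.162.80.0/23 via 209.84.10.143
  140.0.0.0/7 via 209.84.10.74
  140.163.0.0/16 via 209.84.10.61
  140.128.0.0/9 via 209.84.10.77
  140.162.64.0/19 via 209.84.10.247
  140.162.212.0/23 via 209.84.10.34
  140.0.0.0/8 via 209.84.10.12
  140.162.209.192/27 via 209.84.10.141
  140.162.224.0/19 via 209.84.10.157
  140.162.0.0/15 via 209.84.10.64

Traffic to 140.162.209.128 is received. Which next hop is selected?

209.84.10.64

Routes whose prefix contains 140.162.209.128:
  0.0.0.0/0 (default, matches everything) -> 209.84.10.214
  140.0.0.0/7 (140.0.0.0 - 141.255.255.255) -> 209.84.10.74
  140.0.0.0/8 (140.0.0.0 - 140.255.255.255) -> 209.84.10.12
  140.128.0.0/9 (140.128.0.0 - 140.255.255.255) -> 209.84.10.77
  140.160.0.0/13 (140.160.0.0 - 140.167.255.255) -> 209.84.10.134
  140.162.0.0/15 (140.162.0.0 - 140.163.255.255) -> 209.84.10.64
More-specific entries that do NOT match:
  140.162.209.192/27 (140.162.209.192 - 140.162.209.223) does not contain 140.162.209.128
  140.162.80.0/23 (140.162.80.0 - 140.162.81.255) does not contain 140.162.209.128
  140.162.212.0/23 (140.162.212.0 - 140.162.213.255) does not contain 140.162.209.128
  140.163.208.0/20 (140.163.208.0 - 140.163.223.255) does not contain 140.162.209.128
  140.162.64.0/19 (140.162.64.0 - 140.162.95.255) does not contain 140.162.209.128
  140.162.224.0/19 (140.162.224.0 - 140.162.255.255) does not contain 140.162.209.128
  140.163.0.0/16 (140.163.0.0 - 140.163.255.255) does not contain 140.162.209.128
Longest matching prefix is /15 -> next hop 209.84.10.64.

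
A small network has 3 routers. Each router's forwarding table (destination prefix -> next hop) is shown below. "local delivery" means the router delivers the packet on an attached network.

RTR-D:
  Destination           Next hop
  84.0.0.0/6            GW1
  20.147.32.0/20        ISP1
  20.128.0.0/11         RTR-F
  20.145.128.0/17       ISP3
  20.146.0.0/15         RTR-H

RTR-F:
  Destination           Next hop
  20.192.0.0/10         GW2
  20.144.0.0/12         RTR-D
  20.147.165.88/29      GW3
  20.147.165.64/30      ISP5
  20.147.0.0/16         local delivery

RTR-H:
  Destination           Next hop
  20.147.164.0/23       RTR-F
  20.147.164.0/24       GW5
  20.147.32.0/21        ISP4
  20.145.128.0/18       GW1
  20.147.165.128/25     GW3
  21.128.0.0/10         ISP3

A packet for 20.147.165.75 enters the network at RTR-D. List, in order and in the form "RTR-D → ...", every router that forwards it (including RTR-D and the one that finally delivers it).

At RTR-D: longest match for 20.147.165.75 is 20.146.0.0/15 -> RTR-H
At RTR-H: longest match for 20.147.165.75 is 20.147.164.0/23 -> RTR-F
At RTR-F: longest match for 20.147.165.75 is 20.147.0.0/16 -> local delivery

RTR-D → RTR-H → RTR-F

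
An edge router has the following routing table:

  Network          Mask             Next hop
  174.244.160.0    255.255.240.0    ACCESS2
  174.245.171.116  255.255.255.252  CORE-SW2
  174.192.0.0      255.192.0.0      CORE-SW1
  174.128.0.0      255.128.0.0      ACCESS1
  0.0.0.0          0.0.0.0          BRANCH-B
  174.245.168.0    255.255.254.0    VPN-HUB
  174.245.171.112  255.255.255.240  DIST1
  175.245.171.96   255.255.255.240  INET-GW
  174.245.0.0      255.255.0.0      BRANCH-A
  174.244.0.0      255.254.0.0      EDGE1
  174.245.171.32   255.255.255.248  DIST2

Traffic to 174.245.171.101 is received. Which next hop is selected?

BRANCH-A

Routes whose prefix contains 174.245.171.101:
  0.0.0.0/0 (default, matches everything) -> BRANCH-B
  174.128.0.0/9 (174.128.0.0 - 174.255.255.255) -> ACCESS1
  174.192.0.0/10 (174.192.0.0 - 174.255.255.255) -> CORE-SW1
  174.244.0.0/15 (174.244.0.0 - 174.245.255.255) -> EDGE1
  174.245.0.0/16 (174.245.0.0 - 174.245.255.255) -> BRANCH-A
More-specific entries that do NOT match:
  174.245.171.116/30 (174.245.171.116 - 174.245.171.119) does not contain 174.245.171.101
  174.245.171.32/29 (174.245.171.32 - 174.245.171.39) does not contain 174.245.171.101
  174.245.171.112/28 (174.245.171.112 - 174.245.171.127) does not contain 174.245.171.101
  175.245.171.96/28 (175.245.171.96 - 175.245.171.111) does not contain 174.245.171.101
  174.245.168.0/23 (174.245.168.0 - 174.245.169.255) does not contain 174.245.171.101
  174.244.160.0/20 (174.244.160.0 - 174.244.175.255) does not contain 174.245.171.101
Longest matching prefix is /16 -> next hop BRANCH-A.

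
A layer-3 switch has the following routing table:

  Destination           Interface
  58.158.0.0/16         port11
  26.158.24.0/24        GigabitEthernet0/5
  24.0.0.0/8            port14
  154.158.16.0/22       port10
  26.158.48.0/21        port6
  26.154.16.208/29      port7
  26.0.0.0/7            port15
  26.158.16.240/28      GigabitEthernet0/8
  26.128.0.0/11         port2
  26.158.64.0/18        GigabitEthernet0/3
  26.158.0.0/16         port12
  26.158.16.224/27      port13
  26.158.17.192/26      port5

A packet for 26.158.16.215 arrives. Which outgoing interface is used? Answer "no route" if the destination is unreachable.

port12

Routes whose prefix contains 26.158.16.215:
  26.0.0.0/7 (26.0.0.0 - 27.255.255.255) -> port15
  26.128.0.0/11 (26.128.0.0 - 26.159.255.255) -> port2
  26.158.0.0/16 (26.158.0.0 - 26.158.255.255) -> port12
More-specific entries that do NOT match:
  26.154.16.208/29 (26.154.16.208 - 26.154.16.215) does not contain 26.158.16.215
  26.158.16.240/28 (26.158.16.240 - 26.158.16.255) does not contain 26.158.16.215
  26.158.16.224/27 (26.158.16.224 - 26.158.16.255) does not contain 26.158.16.215
  26.158.17.192/26 (26.158.17.192 - 26.158.17.255) does not contain 26.158.16.215
  26.158.24.0/24 (26.158.24.0 - 26.158.24.255) does not contain 26.158.16.215
  154.158.16.0/22 (154.158.16.0 - 154.158.19.255) does not contain 26.158.16.215
  26.158.48.0/21 (26.158.48.0 - 26.158.55.255) does not contain 26.158.16.215
  26.158.64.0/18 (26.158.64.0 - 26.158.127.255) does not contain 26.158.16.215
Longest matching prefix is /16 -> interface port12.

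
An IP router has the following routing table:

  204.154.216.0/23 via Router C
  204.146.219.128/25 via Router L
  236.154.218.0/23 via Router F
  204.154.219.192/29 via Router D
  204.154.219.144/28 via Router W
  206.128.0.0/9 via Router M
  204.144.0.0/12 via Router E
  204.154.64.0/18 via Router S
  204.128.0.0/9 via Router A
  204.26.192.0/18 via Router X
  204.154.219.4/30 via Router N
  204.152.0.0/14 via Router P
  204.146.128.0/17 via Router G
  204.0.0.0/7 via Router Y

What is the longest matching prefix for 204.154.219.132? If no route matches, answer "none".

Entries matching 204.154.219.132:
  204.0.0.0/7 (204.0.0.0 - 205.255.255.255)
  204.128.0.0/9 (204.128.0.0 - 204.255.255.255)
  204.144.0.0/12 (204.144.0.0 - 204.159.255.255)
  204.152.0.0/14 (204.152.0.0 - 204.155.255.255)
Most specific is 204.152.0.0/14.

204.152.0.0/14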